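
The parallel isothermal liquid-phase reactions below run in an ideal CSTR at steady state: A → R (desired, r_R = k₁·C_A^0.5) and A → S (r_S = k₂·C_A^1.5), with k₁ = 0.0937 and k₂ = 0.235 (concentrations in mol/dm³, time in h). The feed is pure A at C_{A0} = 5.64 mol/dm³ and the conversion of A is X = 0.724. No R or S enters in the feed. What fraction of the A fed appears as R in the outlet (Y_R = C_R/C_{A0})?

0.148

Exit C_A = C_{A0}(1−X) = 5.64×0.276 = 1.557 mol/dm³.
A CSTR operates uniformly at the exit composition, giving r_R = 0.1169 and r_S = 0.4564 (each k·C_A^n at C_A = 1.557).
Fraction of consumed A going to R: r_R/(r_R+r_S) = 0.2039.
C_R = 0.2039·C_{A0}·X = 0.2039×5.64×0.724 = 0.833 mol/dm³; Y_R = C_R/C_{A0} = 0.148.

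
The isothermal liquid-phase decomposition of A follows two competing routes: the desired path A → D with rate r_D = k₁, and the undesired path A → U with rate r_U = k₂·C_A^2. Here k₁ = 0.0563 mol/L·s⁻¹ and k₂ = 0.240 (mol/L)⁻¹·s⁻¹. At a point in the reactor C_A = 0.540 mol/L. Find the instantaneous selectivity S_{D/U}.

S_{D/U} = r_D/r_U = (k₁)/(k₂·C_A^2) = (k₁/k₂)·C_A^-2.
= (0.0563) / (0.240×0.5400^2) = 0.05630/0.06998 = 0.804.

0.804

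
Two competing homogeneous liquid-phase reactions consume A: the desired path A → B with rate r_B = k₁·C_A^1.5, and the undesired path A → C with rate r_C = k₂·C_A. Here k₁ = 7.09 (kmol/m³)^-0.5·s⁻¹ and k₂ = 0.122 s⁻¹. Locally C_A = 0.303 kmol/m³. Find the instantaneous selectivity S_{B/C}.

S_{B/C} = r_B/r_C = (k₁·C_A^1.5)/(k₂·C_A) = (k₁/k₂)·C_A^0.5.
= (7.09×0.3030^1.5) / (0.122×0.3030) = 1.183/0.03697 = 32.0.
Since the desired path is higher order in A, keeping C_A high (PFR or concentrated feed) favours B.

32.0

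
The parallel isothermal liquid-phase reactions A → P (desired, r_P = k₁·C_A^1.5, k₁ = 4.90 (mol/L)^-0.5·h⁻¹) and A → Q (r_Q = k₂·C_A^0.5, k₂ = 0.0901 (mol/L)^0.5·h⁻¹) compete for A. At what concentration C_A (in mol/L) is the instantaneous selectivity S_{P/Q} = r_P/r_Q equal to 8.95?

0.165 mol/L

S_{P/Q} = (k₁/k₂)·C_A ⇒ C_A = S·k₂/k₁.
= 8.95×0.0901/4.90 = 0.165 mol/L.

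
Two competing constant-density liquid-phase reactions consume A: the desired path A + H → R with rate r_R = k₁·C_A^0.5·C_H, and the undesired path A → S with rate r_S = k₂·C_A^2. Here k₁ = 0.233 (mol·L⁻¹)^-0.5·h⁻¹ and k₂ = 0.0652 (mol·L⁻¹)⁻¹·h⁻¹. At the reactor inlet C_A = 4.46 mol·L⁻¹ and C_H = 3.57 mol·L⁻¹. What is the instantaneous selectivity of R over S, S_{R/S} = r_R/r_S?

S_{R/S} = r_R/r_S = (k₁·C_A^0.5·C_H)/(k₂·C_A^2) = (k₁/k₂)·C_A^-1.5·C_H.
= (0.233×4.460^0.5×3.570) / (0.0652×4.460^2) = 1.757/1.297 = 1.35.

1.35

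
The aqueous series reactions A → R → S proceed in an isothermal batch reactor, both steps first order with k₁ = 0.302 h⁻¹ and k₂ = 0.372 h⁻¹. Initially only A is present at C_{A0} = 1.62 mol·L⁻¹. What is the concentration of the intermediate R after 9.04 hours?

The intermediate concentration in a first-order A→B→C sequence is C_R = k₁C_{A0}(e^(−k₁t) − e^(−k₂t))/(k₂−k₁).
e^(−k₁t) = e^(−0.302×9.04) = e^(−2.730) = 0.06521; e^(−k₂t) = e^(−3.363) = 0.03464.
C_R = 0.302×1.62/(0.372−0.302) × (0.06521−0.03464) = 6.989×0.03058 = 0.2137 mol·L⁻¹.

0.214 mol·L⁻¹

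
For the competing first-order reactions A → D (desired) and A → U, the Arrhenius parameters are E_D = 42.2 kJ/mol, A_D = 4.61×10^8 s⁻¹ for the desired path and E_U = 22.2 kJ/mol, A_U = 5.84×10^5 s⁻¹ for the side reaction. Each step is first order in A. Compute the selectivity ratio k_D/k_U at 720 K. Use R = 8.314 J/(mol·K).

With equal orders, S_{D/U} = k_D/k_U = (A_D/A_U)·exp[(E_U−E_D)/(RT)].
(E_U−E_D)/(RT) = (22.2−42.2)×10³/(8.314×720) = -20000/5986 = -3.341.
k_D/k_U = (4.61×10^8/5.84×10^5)·exp(-3.341) = 789.4 × 0.03540 = 27.9.
Since E_D > E_U, raising the temperature improves selectivity toward D.

27.9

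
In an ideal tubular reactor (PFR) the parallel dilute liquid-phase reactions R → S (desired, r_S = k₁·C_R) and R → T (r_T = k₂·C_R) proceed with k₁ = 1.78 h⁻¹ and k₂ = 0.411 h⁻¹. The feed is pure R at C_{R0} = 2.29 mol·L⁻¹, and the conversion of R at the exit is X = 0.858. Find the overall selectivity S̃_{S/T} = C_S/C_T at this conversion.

C_R = C_{R0}(1−X) = 0.3252 mol·L⁻¹.
Both paths are first order in R, so the instantaneous fraction to S is constant: dC_S/d(−C_R) = k₁/(k₁+k₂) = 0.8124.
C_S = 0.8124·(C_{R0}−C_R) = 0.8124×1.965 = 1.60 mol·L⁻¹.
C_T = (C_{R0}−C_R)−C_S = 0.3686 mol·L⁻¹; S̃_{S/T} = 1.596/0.3686 = 4.33.

4.33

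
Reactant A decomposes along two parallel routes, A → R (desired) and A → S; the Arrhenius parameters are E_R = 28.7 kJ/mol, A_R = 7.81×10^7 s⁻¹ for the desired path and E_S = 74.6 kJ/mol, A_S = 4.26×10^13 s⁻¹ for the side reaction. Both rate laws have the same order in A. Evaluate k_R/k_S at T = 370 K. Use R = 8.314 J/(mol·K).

5.54

With equal orders, S_{R/S} = k_R/k_S = (A_R/A_S)·exp[(E_S−E_R)/(RT)].
(E_S−E_R)/(RT) = (74.6−28.7)×10³/(8.314×370) = 45900/3076 = 14.92.
k_R/k_S = (7.81×10^7/4.26×10^13)·exp(14.92) = 1.833×10^-6 × 3.021×10^6 = 5.54.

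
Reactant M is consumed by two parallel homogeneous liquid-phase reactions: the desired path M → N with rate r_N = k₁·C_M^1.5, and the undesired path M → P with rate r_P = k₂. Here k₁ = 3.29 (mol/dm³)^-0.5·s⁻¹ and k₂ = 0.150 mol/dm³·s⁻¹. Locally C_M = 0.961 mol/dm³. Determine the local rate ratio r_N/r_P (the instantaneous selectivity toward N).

20.7

S_{N/P} = r_N/r_P = (k₁·C_M^1.5)/(k₂) = (k₁/k₂)·C_M^1.5.
= (3.29×0.9610^1.5) / (0.150) = 3.099/0.1500 = 20.7.
Since the desired path is higher order in M, keeping C_M high (PFR or concentrated feed) favours N.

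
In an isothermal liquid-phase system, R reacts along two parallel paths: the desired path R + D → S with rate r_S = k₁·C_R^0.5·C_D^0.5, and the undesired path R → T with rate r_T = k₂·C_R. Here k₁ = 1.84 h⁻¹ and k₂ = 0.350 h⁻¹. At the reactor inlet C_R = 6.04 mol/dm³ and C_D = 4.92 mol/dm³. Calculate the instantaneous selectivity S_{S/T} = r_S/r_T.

S_{S/T} = r_S/r_T = (k₁·C_R^0.5·C_D^0.5)/(k₂·C_R) = (k₁/k₂)·C_R^-0.5·C_D^0.5.
= (1.84×6.040^0.5×4.920^0.5) / (0.350×6.040) = 10.03/2.114 = 4.74.
The undesired path is higher order in R, so low C_R (CSTR or dilute feed) favours S.

4.74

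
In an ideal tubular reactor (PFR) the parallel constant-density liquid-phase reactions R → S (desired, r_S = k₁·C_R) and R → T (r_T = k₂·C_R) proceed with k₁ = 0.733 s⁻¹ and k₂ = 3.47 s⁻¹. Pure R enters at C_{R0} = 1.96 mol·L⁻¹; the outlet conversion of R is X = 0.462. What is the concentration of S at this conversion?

C_R = C_{R0}(1−X) = 1.054 mol·L⁻¹.
Both paths are first order in R, so the instantaneous fraction to S is constant: dC_S/d(−C_R) = k₁/(k₁+k₂) = 0.1744.
C_S = 0.1744·(C_{R0}−C_R) = 0.1744×0.9055 = 0.158 mol·L⁻¹.

0.158 mol·L⁻¹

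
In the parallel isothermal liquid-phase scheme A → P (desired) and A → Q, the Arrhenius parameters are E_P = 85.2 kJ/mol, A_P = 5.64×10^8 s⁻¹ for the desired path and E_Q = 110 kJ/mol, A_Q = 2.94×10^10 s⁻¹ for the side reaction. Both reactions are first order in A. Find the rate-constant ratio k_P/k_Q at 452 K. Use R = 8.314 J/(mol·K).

14.1

k_P/k_Q = (A_P/A_Q)·exp[−(E_P−E_Q)/(RT)] = (A_P/A_Q)·exp[(E_Q−E_P)/(RT)].
(E_Q−E_P)/(RT) = (110−85.2)×10³/(8.314×452) = 24800/3758 = 6.599.
k_P/k_Q = (5.64×10^8/2.94×10^10)·exp(6.599) = 0.01918 × 734.6 = 14.1.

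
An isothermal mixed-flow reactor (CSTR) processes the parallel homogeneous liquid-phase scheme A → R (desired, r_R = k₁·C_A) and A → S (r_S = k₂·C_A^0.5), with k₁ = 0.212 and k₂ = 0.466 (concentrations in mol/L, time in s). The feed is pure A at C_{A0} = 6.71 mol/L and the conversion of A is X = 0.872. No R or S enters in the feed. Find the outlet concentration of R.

1.74 mol/L

Exit C_A = C_{A0}(1−X) = 6.71×0.128 = 0.8589 mol/L.
In a CSTR the entire volume is at exit conditions, so r_R = 0.212×0.8589 = 0.1821 and r_S = 0.466×0.8589^0.5 = 0.4319.
Fraction of consumed A going to R: r_R/(r_R+r_S) = 0.2966.
C_R = 0.2966·C_{A0}·X = 0.2966×6.71×0.872 = 1.74 mol/L.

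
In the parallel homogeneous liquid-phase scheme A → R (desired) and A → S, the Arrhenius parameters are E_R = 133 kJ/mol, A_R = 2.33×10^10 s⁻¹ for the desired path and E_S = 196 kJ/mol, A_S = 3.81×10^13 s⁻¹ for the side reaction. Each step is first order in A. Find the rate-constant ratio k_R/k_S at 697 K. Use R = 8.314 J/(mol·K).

32.2

With equal orders, S_{R/S} = k_R/k_S = (A_R/A_S)·exp[(E_S−E_R)/(RT)].
(E_S−E_R)/(RT) = (196−133)×10³/(8.314×697) = 63000/5795 = 10.87.
k_R/k_S = (2.33×10^10/3.81×10^13)·exp(10.87) = 6.115×10^-4 × 52665 = 32.2.
Since E_R < E_S, lowering the temperature improves selectivity toward R.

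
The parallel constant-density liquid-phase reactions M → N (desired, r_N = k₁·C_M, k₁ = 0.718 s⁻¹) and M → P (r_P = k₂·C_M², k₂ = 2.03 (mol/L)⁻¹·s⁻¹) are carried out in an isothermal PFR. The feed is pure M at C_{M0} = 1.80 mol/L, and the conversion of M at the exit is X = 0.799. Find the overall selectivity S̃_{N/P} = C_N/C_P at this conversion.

C_M = C_{M0}(1−X) = 0.3618 mol/L.
Along a PFR/batch, dC_N/dC_M = −r_N/(r_N+r_P) = −k₁/(k₁+k₂·C_M).
Integrating from C_{M0} to C_M: C_N = (0.718/2.03)·ln[(0.718+2.03·1.80)/(0.718+2.03·0.362)] = 0.3537·ln(4.372/1.452) = 0.3898 mol/L.
C_P = (C_{M0}−C_M)−C_N = 1.048 mol/L; S̃_{N/P} = 0.3898/1.048 = 0.372.

0.372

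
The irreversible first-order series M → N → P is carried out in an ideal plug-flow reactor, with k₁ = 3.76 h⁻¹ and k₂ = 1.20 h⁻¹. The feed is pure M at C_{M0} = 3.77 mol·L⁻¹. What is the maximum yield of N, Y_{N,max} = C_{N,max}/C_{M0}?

0.585

Evaluating C_N at τ_opt = ln(k₂/k₁)/(k₂−k₁) gives C_{N,max}/C_{M0} = (k₁/k₂)^[k₂/(k₂−k₁)].
= (3.76/1.20)^(1.20/(1.20−3.76)) = (3.133)^(-0.4688) = 0.5855.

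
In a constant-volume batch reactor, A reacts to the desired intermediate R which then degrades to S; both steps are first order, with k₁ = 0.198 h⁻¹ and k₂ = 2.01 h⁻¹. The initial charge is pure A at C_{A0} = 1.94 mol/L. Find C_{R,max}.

For a first-order series the maximum intermediate yield is C_{R,max}/C_{A0} = (k₁/k₂)^[k₂/(k₂−k₁)].
= (0.198/2.01)^(2.01/(2.01−0.198)) = (0.09851)^(1.109) = 0.07647.
C_{R,max} = 0.07647×1.94 = 0.148 mol/L.

0.148 mol/L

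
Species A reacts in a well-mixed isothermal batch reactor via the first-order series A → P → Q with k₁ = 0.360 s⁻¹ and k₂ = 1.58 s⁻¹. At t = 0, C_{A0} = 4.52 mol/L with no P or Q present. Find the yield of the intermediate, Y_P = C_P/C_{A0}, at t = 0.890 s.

The intermediate concentration in a first-order A→B→C sequence is C_P = k₁C_{A0}(e^(−k₁t) − e^(−k₂t))/(k₂−k₁).
e^(−k₁t) = e^(−0.360×0.890) = e^(−0.3204) = 0.7259; e^(−k₂t) = e^(−1.406) = 0.2451.
C_P = 0.360×4.52/(1.58−0.360) × (0.7259−0.2451) = 1.334×0.4808 = 0.6413 mol/L.
Y_P = C_P/C_{A0} = 0.6413/4.52 = 0.142.

0.142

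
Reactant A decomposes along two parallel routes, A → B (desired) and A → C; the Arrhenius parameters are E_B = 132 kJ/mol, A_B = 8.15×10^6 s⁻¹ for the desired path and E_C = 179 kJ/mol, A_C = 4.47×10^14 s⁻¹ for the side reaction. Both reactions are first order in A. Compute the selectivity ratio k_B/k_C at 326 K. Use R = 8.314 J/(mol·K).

0.619

k_B/k_C = (A_B/A_C)·exp[−(E_B−E_C)/(RT)] = (A_B/A_C)·exp[(E_C−E_B)/(RT)].
(E_C−E_B)/(RT) = (179−132)×10³/(8.314×326) = 47000/2710 = 17.34.
k_B/k_C = (8.15×10^6/4.47×10^14)·exp(17.34) = 1.823×10^-8 × 3.397×10^7 = 0.619.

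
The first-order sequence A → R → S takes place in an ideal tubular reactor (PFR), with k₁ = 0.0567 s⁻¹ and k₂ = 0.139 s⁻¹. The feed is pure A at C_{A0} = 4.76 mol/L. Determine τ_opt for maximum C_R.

Setting dC_R/dτ = 0 gives τ_opt = ln(k₂/k₁)/(k₂−k₁).
= ln(0.139/0.0567)/(0.139−0.0567) = ln(2.451)/0.08230 = 0.8967/0.08230 = 10.9 s.

10.9 s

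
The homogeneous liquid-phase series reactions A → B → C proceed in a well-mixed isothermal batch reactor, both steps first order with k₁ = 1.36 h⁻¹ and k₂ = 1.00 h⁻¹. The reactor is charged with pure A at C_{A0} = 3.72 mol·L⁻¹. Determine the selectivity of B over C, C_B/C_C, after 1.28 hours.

Solving the coupled first-order balances gives C_B(t) = [k₁/(k₂−k₁)]·C_{A0}·(e^(−k₁t) − e^(−k₂t)).
e^(−k₁t) = e^(−1.36×1.28) = e^(−1.741) = 0.1754; e^(−k₂t) = e^(−1.280) = 0.2780.
C_B = 1.36×3.72/(1.00−1.36) × (0.1754−0.2780) = (-14.05)×(-0.1027) = 1.443 mol·L⁻¹.
C_A = C_{A0}e^(−k₁t) = 0.6524 mol·L⁻¹, so C_C = C_{A0}−C_A−C_B = 1.625 mol·L⁻¹; C_B/C_C = 0.888.

0.888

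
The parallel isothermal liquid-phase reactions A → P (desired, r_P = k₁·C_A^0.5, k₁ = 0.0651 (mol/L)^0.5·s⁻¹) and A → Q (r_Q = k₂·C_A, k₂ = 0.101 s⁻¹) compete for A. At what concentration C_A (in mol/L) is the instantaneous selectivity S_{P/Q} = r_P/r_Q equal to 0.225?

S_{P/Q} = (k₁/k₂)·C_A^-0.5 ⇒ C_A = (S·k₂/k₁)^(-2).
= (0.225×0.101/0.0651)^(-2) = (0.3491)^(-2) = 8.21 mol/L.

8.21 mol/L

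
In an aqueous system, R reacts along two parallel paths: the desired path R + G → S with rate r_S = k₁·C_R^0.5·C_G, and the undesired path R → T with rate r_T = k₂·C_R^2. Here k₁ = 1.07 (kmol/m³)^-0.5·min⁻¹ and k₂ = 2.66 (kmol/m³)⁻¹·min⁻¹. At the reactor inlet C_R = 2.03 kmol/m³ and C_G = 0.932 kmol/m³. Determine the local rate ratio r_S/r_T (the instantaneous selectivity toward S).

0.130

S_{S/T} = r_S/r_T = (k₁·C_R^0.5·C_G)/(k₂·C_R^2) = (k₁/k₂)·C_R^-1.5·C_G.
= (1.07×2.030^0.5×0.9320) / (2.66×2.030^2) = 1.421/10.96 = 0.130.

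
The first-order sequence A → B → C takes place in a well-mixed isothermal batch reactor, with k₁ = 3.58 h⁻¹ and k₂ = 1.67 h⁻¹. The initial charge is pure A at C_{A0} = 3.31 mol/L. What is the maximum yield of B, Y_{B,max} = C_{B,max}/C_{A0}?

Evaluating C_B at t_opt = ln(k₂/k₁)/(k₂−k₁) gives C_{B,max}/C_{A0} = (k₁/k₂)^[k₂/(k₂−k₁)].
= (3.58/1.67)^(1.67/(1.67−3.58)) = (2.144)^(-0.8743) = 0.5134.

0.513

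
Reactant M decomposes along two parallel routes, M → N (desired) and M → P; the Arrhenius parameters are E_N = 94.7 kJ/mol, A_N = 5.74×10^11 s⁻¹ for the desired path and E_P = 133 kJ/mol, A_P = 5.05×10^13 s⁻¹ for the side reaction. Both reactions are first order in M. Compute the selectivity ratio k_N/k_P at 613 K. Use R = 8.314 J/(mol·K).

k_N/k_P = (A_N/A_P)·exp[−(E_N−E_P)/(RT)] = (A_N/A_P)·exp[(E_P−E_N)/(RT)].
(E_P−E_N)/(RT) = (133−94.7)×10³/(8.314×613) = 38300/5096 = 7.515.
k_N/k_P = (5.74×10^11/5.05×10^13)·exp(7.515) = 0.01137 × 1835 = 20.9.

20.9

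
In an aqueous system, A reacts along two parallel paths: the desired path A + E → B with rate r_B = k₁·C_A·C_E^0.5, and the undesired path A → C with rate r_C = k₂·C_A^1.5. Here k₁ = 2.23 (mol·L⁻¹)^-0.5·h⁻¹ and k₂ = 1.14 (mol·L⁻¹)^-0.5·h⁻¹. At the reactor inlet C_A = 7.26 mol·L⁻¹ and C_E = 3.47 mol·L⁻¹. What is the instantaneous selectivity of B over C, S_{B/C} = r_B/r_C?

S_{B/C} = r_B/r_C = (k₁·C_A·C_E^0.5)/(k₂·C_A^1.5) = (k₁/k₂)·C_A^-0.5·C_E^0.5.
= (2.23×7.260×3.470^0.5) / (1.14×7.260^1.5) = 30.16/22.30 = 1.35.

1.35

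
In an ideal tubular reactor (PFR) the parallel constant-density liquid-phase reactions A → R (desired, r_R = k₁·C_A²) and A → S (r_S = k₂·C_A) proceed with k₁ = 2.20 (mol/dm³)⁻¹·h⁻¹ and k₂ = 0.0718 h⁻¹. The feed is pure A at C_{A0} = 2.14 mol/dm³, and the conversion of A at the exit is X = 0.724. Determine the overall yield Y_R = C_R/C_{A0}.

0.705

C_A = C_{A0}(1−X) = 0.5906 mol/dm³.
Along a PFR/batch, dC_S/dC_A = −r_S/(r_R+r_S) = −k₂/(k₂+k₁·C_A).
Integrating from C_{A0} to C_A: C_S = (0.0718/2.20)·ln[(0.0718+2.20·2.14)/(0.0718+2.20·0.591)] = 0.03264·ln(4.780/1.371) = 0.04075 mol/dm³.
Then C_R = (C_{A0}−C_A) − C_S = 1.549 − 0.04075 = 1.509 mol/dm³.
Y_R = C_R/C_{A0} = 1.509/2.14 = 0.705.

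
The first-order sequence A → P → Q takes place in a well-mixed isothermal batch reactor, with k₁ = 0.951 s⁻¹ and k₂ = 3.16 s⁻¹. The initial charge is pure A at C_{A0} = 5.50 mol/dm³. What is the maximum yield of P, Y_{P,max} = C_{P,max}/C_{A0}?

0.179

Evaluating C_P at t_opt = ln(k₂/k₁)/(k₂−k₁) gives C_{P,max}/C_{A0} = (k₁/k₂)^[k₂/(k₂−k₁)].
= (0.951/3.16)^(3.16/(3.16−0.951)) = (0.3009)^(1.431) = 0.1795.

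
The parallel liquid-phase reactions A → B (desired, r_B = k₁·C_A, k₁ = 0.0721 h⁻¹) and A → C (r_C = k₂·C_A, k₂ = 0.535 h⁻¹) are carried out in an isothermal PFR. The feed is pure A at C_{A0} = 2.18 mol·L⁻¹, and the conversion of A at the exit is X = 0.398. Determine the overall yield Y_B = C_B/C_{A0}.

0.0473

C_A = C_{A0}(1−X) = 1.312 mol·L⁻¹.
Both paths are first order in A, so the instantaneous fraction to B is constant: dC_B/d(−C_A) = k₁/(k₁+k₂) = 0.1188.
C_B = 0.1188·(C_{A0}−C_A) = 0.1188×0.8676 = 0.103 mol·L⁻¹.
Y_B = C_B/C_{A0} = 0.1030/2.18 = 0.0473.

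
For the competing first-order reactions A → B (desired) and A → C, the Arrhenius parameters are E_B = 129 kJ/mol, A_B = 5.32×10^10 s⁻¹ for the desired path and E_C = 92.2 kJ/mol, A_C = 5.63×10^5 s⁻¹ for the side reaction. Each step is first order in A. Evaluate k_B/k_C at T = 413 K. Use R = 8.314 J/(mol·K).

Since both paths have the same order in A, the concentration cancels and S_{B/C} = k_B/k_C = (A_B/A_C)·exp[(E_C−E_B)/(RT)].
(E_C−E_B)/(RT) = (92.2−129)×10³/(8.314×413) = -36800/3434 = -10.72.
k_B/k_C = (5.32×10^10/5.63×10^5)·exp(-10.72) = 94494 × 2.216×10^-5 = 2.09.
Since E_B > E_C, raising the temperature improves selectivity toward B.

2.09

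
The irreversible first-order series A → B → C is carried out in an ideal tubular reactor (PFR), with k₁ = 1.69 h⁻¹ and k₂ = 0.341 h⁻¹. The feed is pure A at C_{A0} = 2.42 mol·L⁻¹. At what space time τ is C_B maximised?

The intermediate peaks when r₁ = r₂, i.e. k₁e^(−k₁τ) = k₂e^(−k₂τ), giving τ_opt = ln(k₂/k₁)/(k₂−k₁).
= ln(0.341/1.69)/(0.341−1.69) = ln(0.2018)/-1.349 = -1.601/-1.349 = 1.19 h.

1.19 h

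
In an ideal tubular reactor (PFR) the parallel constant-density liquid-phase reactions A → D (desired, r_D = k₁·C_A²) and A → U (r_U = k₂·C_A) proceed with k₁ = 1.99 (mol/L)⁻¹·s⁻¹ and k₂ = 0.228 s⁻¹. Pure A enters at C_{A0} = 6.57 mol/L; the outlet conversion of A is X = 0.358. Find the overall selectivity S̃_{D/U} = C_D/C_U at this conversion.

C_A = C_{A0}(1−X) = 4.218 mol/L.
Along a PFR/batch, dC_U/dC_A = −r_U/(r_D+r_U) = −k₂/(k₂+k₁·C_A).
Integrating from C_{A0} to C_A: C_U = (0.228/1.99)·ln[(0.228+1.99·6.57)/(0.228+1.99·4.22)] = 0.1146·ln(13.30/8.622) = 0.04969 mol/L.
Then C_D = (C_{A0}−C_A) − C_U = 2.352 − 0.04969 = 2.302 mol/L.
S̃_{D/U} = C_D/C_U = 2.302/0.04969 = 46.3.

46.3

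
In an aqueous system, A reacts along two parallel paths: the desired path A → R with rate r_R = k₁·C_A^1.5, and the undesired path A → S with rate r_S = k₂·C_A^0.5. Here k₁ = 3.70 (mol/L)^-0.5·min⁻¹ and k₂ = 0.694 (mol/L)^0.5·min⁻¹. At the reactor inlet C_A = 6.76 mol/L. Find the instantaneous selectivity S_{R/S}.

S_{R/S} = r_R/r_S = (k₁·C_A^1.5)/(k₂·C_A^0.5) = (k₁/k₂)·C_A.
= (3.70×6.760^1.5) / (0.694×6.760^0.5) = 65.03/1.804 = 36.0.

36.0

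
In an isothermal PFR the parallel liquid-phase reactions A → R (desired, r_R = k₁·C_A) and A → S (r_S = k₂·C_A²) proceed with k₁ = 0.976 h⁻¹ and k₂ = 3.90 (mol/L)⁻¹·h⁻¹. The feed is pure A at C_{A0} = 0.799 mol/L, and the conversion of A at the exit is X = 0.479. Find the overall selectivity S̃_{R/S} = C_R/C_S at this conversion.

0.422

C_A = C_{A0}(1−X) = 0.4163 mol/L.
Along a PFR/batch, dC_R/dC_A = −r_R/(r_R+r_S) = −k₁/(k₁+k₂·C_A).
Integrating from C_{A0} to C_A: C_R = (0.976/3.90)·ln[(0.976+3.90·0.799)/(0.976+3.90·0.416)] = 0.2503·ln(4.092/2.599) = 0.1136 mol/L.
C_S = (C_{A0}−C_A)−C_R = 0.2692 mol/L; S̃_{R/S} = 0.1136/0.2692 = 0.422.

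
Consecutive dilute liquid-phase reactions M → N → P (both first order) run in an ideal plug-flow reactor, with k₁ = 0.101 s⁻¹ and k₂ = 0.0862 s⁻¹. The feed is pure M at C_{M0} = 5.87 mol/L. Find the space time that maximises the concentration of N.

10.7 s

Setting dC_N/dτ = 0 gives τ_opt = ln(k₂/k₁)/(k₂−k₁).
= ln(0.0862/0.101)/(0.0862−0.101) = ln(0.8535)/-0.01480 = -0.1585/-0.01480 = 10.7 s.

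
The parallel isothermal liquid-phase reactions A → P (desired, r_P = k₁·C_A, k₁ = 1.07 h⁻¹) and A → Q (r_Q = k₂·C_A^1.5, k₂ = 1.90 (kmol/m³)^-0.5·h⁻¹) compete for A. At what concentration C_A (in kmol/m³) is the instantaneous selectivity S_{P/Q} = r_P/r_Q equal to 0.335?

S_{P/Q} = (k₁/k₂)·C_A^-0.5 ⇒ C_A = (S·k₂/k₁)^(-2).
= (0.335×1.90/1.07)^(-2) = (0.5949)^(-2) = 2.83 kmol/m³.

2.83 kmol/m³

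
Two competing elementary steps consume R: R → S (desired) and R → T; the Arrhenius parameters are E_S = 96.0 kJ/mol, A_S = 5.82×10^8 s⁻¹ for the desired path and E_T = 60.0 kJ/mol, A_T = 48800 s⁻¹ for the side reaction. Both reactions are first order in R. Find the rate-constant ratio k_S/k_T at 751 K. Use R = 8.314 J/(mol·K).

k_S/k_T = (A_S/A_T)·exp[−(E_S−E_T)/(RT)] = (A_S/A_T)·exp[(E_T−E_S)/(RT)].
(E_T−E_S)/(RT) = (60.0−96.0)×10³/(8.314×751) = -36000/6244 = -5.766.
k_S/k_T = (5.82×10^8/48800)·exp(-5.766) = 11926 × 0.003133 = 37.4.

37.4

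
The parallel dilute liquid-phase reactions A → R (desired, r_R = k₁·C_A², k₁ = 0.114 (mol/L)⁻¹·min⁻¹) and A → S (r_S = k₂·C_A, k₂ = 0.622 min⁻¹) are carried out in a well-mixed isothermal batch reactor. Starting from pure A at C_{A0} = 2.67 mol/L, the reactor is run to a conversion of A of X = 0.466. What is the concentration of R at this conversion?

C_A = C_{A0}(1−X) = 1.426 mol/L.
Along a PFR/batch, dC_S/dC_A = −r_S/(r_R+r_S) = −k₂/(k₂+k₁·C_A).
Integrating from C_{A0} to C_A: C_S = (0.622/0.114)·ln[(0.622+0.114·2.67)/(0.622+0.114·1.43)] = 5.456·ln(0.9264/0.7845) = 0.9067 mol/L.
Then C_R = (C_{A0}−C_A) − C_S = 1.244 − 0.9067 = 0.3375 mol/L.

0.337 mol/L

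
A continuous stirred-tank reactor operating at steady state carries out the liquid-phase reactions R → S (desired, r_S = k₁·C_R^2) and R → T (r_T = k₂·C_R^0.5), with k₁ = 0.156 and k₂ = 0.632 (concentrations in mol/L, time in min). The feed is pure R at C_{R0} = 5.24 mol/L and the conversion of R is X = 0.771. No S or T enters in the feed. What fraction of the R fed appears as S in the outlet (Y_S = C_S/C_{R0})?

0.189

Exit C_R = C_{R0}(1−X) = 5.24×0.229 = 1.200 mol/L.
In a CSTR the entire volume is at exit conditions, so r_S = 0.156×1.200^2 = 0.2246 and r_T = 0.632×1.200^0.5 = 0.6923.
Fraction of consumed R going to S: r_S/(r_S+r_T) = 0.2450.
C_S = 0.2450·C_{R0}·X = 0.2450×5.24×0.771 = 0.990 mol/L; Y_S = C_S/C_{R0} = 0.189.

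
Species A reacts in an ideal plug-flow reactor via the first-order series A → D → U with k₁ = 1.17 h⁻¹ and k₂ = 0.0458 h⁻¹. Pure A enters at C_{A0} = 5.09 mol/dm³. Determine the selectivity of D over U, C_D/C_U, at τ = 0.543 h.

72.4

Solving the coupled first-order balances gives C_D(τ) = [k₁/(k₂−k₁)]·C_{A0}·(e^(−k₁τ) − e^(−k₂τ)).
e^(−k₁τ) = e^(−1.17×0.543) = e^(−0.6353) = 0.5298; e^(−k₂τ) = e^(−0.02487) = 0.9754.
C_D = 1.17×5.09/(0.0458−1.17) × (0.5298−0.9754) = (-5.297)×(-0.4457) = 2.361 mol/dm³.
C_A = C_{A0}e^(−k₁τ) = 2.697 mol/dm³, so C_U = C_{A0}−C_A−C_D = 0.03261 mol/dm³; C_D/C_U = 72.4.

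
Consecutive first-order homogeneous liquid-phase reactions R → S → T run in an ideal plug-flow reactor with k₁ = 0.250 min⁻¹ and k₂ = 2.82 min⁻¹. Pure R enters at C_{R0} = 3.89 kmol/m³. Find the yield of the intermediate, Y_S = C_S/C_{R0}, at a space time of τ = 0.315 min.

0.0499

Solving the coupled first-order balances gives C_S(τ) = [k₁/(k₂−k₁)]·C_{R0}·(e^(−k₁τ) − e^(−k₂τ)).
e^(−k₁τ) = e^(−0.250×0.315) = e^(−0.07875) = 0.9243; e^(−k₂τ) = e^(−0.8883) = 0.4114.
C_S = 0.250×3.89/(2.82−0.250) × (0.9243−0.4114) = 0.3784×0.5129 = 0.1941 kmol/m³.
Y_S = C_S/C_{R0} = 0.1941/3.89 = 0.0499.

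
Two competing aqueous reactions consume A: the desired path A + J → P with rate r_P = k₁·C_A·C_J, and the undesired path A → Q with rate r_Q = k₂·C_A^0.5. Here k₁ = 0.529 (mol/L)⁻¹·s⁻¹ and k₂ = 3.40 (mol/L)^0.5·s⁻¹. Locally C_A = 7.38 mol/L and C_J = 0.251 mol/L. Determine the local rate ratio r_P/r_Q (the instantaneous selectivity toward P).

S_{P/Q} = r_P/r_Q = (k₁·C_A·C_J)/(k₂·C_A^0.5) = (k₁/k₂)·C_A^0.5·C_J.
= (0.529×7.380×0.2510) / (3.40×7.380^0.5) = 0.9799/9.236 = 0.106.

0.106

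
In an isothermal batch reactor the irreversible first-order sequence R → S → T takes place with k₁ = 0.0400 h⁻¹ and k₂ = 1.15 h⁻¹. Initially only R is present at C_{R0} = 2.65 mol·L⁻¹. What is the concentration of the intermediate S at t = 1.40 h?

The intermediate concentration in a first-order A→B→C sequence is C_S = k₁C_{R0}(e^(−k₁t) − e^(−k₂t))/(k₂−k₁).
e^(−k₁t) = e^(−0.0400×1.40) = e^(−0.05600) = 0.9455; e^(−k₂t) = e^(−1.610) = 0.1999.
C_S = 0.0400×2.65/(1.15−0.0400) × (0.9455−0.1999) = 0.09550×0.7457 = 0.07121 mol·L⁻¹.

0.0712 mol·L⁻¹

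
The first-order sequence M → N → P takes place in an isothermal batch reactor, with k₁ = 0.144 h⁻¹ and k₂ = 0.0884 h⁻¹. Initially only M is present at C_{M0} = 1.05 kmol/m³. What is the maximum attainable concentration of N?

Evaluating C_N at t_opt = ln(k₂/k₁)/(k₂−k₁) gives C_{N,max}/C_{M0} = (k₁/k₂)^[k₂/(k₂−k₁)].
= (0.144/0.0884)^(0.0884/(0.0884−0.144)) = (1.629)^(-1.590) = 0.4603.
C_{N,max} = 0.4603×1.05 = 0.483 kmol/m³.

0.483 kmol/m³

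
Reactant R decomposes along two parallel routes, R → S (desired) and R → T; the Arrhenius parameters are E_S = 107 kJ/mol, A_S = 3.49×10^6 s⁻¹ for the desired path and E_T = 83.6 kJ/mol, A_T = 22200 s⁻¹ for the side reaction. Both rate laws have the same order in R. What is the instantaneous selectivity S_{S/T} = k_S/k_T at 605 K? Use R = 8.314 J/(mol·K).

1.50

k_S/k_T = (A_S/A_T)·exp[−(E_S−E_T)/(RT)] = (A_S/A_T)·exp[(E_T−E_S)/(RT)].
(E_T−E_S)/(RT) = (83.6−107)×10³/(8.314×605) = -23400/5030 = -4.652.
k_S/k_T = (3.49×10^6/22200)·exp(-4.652) = 157.2 × 0.009541 = 1.50.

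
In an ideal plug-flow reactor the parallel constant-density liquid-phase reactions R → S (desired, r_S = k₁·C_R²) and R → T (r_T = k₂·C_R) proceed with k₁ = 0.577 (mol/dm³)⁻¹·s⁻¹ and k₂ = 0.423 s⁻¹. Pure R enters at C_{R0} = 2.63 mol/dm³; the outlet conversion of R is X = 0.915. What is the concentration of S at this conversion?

C_R = C_{R0}(1−X) = 0.2235 mol/dm³.
Along a PFR/batch, dC_T/dC_R = −r_T/(r_S+r_T) = −k₂/(k₂+k₁·C_R).
Integrating from C_{R0} to C_R: C_T = (0.423/0.577)·ln[(0.423+0.577·2.63)/(0.423+0.577·0.224)] = 0.7331·ln(1.941/0.5520) = 0.9216 mol/dm³.
Then C_S = (C_{R0}−C_R) − C_T = 2.406 − 0.9216 = 1.485 mol/dm³.

1.48 mol/dm³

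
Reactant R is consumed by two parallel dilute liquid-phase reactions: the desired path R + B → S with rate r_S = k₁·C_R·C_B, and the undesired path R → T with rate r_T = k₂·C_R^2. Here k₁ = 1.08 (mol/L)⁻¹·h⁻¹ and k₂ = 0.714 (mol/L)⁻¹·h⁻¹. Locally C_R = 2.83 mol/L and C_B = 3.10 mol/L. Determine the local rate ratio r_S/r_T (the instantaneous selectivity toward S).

S_{S/T} = r_S/r_T = (k₁·C_R·C_B)/(k₂·C_R^2) = (k₁/k₂)·C_R⁻¹·C_B.
= (1.08×2.830×3.100) / (0.714×2.830^2) = 9.475/5.718 = 1.66.
The undesired path is higher order in R, so low C_R (CSTR or dilute feed) favours S.

1.66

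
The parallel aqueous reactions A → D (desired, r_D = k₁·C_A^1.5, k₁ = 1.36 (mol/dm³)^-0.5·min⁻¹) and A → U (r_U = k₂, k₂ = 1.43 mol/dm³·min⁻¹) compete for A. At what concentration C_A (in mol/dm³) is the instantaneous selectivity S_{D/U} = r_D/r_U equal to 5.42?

3.19 mol/dm³

S_{D/U} = (k₁/k₂)·C_A^1.5 ⇒ C_A = (S·k₂/k₁)^(1/1.5).
= (5.42×1.43/1.36)^(0.6667) = (5.699)^(0.6667) = 3.19 mol/dm³.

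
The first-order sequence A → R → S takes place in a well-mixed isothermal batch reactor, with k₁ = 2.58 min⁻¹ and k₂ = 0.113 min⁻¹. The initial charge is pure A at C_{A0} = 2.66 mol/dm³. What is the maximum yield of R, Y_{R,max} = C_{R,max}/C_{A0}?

0.867

For a first-order series the maximum intermediate yield is C_{R,max}/C_{A0} = (k₁/k₂)^[k₂/(k₂−k₁)].
= (2.58/0.113)^(0.113/(0.113−2.58)) = (22.83)^(-0.04580) = 0.8665.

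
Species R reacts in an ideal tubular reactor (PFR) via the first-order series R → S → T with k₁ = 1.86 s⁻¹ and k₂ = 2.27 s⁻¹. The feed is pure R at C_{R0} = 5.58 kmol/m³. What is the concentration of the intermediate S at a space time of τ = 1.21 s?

1.04 kmol/m³

Solving the coupled first-order balances gives C_S(τ) = [k₁/(k₂−k₁)]·C_{R0}·(e^(−k₁τ) − e^(−k₂τ)).
e^(−k₁τ) = e^(−1.86×1.21) = e^(−2.251) = 0.1053; e^(−k₂τ) = e^(−2.747) = 0.06414.
C_S = 1.86×5.58/(2.27−1.86) × (0.1053−0.06414) = 25.31×0.04120 = 1.043 kmol/m³.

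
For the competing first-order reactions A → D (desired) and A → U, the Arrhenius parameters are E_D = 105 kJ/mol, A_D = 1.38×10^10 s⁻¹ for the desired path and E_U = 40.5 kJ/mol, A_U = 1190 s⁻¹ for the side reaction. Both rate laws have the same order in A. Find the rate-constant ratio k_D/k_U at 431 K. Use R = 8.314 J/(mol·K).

0.177

Since both paths have the same order in A, the concentration cancels and S_{D/U} = k_D/k_U = (A_D/A_U)·exp[(E_U−E_D)/(RT)].
(E_U−E_D)/(RT) = (40.5−105)×10³/(8.314×431) = -64500/3583 = -18.00.
k_D/k_U = (1.38×10^10/1190)·exp(-18.00) = 1.160×10^7 × 1.523×10^-8 = 0.177.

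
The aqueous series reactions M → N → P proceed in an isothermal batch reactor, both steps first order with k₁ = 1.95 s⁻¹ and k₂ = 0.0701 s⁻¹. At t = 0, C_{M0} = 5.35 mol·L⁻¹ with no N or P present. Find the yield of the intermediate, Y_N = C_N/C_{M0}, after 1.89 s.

0.883

For first-order series with pure M initially, C_N(t) = k₁C_{M0}/(k₂−k₁)·(e^(−k₁t) − e^(−k₂t)).
e^(−k₁t) = e^(−1.95×1.89) = e^(−3.685) = 0.02508; e^(−k₂t) = e^(−0.1325) = 0.8759.
C_N = 1.95×5.35/(0.0701−1.95) × (0.02508−0.8759) = (-5.549)×(-0.8508) = 4.722 mol·L⁻¹.
Y_N = C_N/C_{M0} = 4.722/5.35 = 0.883.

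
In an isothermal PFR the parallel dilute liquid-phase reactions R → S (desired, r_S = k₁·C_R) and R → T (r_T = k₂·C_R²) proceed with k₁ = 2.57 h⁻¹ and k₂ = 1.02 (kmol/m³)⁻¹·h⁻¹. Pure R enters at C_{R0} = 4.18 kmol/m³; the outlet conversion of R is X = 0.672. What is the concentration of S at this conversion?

1.37 kmol/m³

C_R = C_{R0}(1−X) = 1.371 kmol/m³.
Along a PFR/batch, dC_S/dC_R = −r_S/(r_S+r_T) = −k₁/(k₁+k₂·C_R).
Integrating from C_{R0} to C_R: C_S = (2.57/1.02)·ln[(2.57+1.02·4.18)/(2.57+1.02·1.37)] = 2.520·ln(6.834/3.968) = 1.369 kmol/m³.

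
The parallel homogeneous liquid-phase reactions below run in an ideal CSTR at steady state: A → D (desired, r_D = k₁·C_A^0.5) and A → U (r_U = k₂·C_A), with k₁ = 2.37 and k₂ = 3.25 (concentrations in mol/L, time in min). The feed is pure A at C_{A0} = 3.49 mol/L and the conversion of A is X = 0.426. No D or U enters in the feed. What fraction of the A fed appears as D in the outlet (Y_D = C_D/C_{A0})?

Exit C_A = C_{A0}(1−X) = 3.49×0.574 = 2.003 mol/L.
Rates in a CSTR are evaluated at the outlet concentration: r_D = 2.37×2.003^0.5 = 3.354, r_U = 3.25×2.003 = 6.511.
Fraction of consumed A going to D: r_D/(r_D+r_U) = 0.3400.
C_D = 0.3400·C_{A0}·X = 0.3400×3.49×0.426 = 0.506 mol/L; Y_D = C_D/C_{A0} = 0.145.

0.145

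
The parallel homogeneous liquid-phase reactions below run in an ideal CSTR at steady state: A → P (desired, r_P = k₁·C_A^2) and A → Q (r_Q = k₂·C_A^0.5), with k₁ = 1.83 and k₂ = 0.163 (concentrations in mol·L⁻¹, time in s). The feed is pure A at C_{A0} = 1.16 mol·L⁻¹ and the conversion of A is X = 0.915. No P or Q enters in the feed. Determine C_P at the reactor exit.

Exit C_A = C_{A0}(1−X) = 1.16×0.0850 = 0.09860 mol·L⁻¹.
Rates in a CSTR are evaluated at the outlet concentration: r_P = 1.83×0.09860^2 = 0.01779, r_Q = 0.163×0.09860^0.5 = 0.05118.
Fraction of consumed A going to P: r_P/(r_P+r_Q) = 0.2579.
C_P = 0.2579·C_{A0}·X = 0.2579×1.16×0.915 = 0.274 mol·L⁻¹.

0.274 mol·L⁻¹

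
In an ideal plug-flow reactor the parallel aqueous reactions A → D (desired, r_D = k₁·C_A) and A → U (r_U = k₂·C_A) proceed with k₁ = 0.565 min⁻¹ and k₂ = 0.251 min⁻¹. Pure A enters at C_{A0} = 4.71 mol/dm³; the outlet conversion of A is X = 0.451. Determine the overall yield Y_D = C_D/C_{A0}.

C_A = C_{A0}(1−X) = 2.586 mol/dm³.
Both paths are first order in A, so the instantaneous fraction to D is constant: dC_D/d(−C_A) = k₁/(k₁+k₂) = 0.6924.
C_D = 0.6924·(C_{A0}−C_A) = 0.6924×2.124 = 1.47 mol/dm³.
Y_D = C_D/C_{A0} = 1.471/4.71 = 0.312.

0.312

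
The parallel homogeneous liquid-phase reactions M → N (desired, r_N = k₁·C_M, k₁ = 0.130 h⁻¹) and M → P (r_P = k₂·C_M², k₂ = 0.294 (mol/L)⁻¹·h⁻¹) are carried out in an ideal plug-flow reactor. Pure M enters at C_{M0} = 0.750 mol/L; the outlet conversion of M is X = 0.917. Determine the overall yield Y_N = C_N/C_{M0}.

C_M = C_{M0}(1−X) = 0.06225 mol/L.
Along a PFR/batch, dC_N/dC_M = −r_N/(r_N+r_P) = −k₁/(k₁+k₂·C_M).
Integrating from C_{M0} to C_M: C_N = (0.130/0.294)·ln[(0.130+0.294·0.750)/(0.130+0.294·0.0622)] = 0.4422·ln(0.3505/0.1483) = 0.3803 mol/L.
Y_N = C_N/C_{M0} = 0.3803/0.750 = 0.507.

0.507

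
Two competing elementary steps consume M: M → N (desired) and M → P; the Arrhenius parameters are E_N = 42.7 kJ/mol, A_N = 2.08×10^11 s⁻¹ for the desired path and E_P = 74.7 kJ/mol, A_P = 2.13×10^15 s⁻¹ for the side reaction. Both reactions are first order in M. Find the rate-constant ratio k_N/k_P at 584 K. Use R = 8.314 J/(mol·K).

Since both paths have the same order in M, the concentration cancels and S_{N/P} = k_N/k_P = (A_N/A_P)·exp[(E_P−E_N)/(RT)].
(E_P−E_N)/(RT) = (74.7−42.7)×10³/(8.314×584) = 32000/4855 = 6.591.
k_N/k_P = (2.08×10^11/2.13×10^15)·exp(6.591) = 9.765×10^-5 × 728.2 = 0.0711.

0.0711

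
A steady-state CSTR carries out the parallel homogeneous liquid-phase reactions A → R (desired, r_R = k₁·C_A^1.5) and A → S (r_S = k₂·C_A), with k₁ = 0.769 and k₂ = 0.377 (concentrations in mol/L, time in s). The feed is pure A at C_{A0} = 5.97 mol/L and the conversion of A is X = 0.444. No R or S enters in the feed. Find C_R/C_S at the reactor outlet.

3.72

Exit C_A = C_{A0}(1−X) = 5.97×0.556 = 3.319 mol/L.
A CSTR operates uniformly at the exit composition, giving r_R = 4.651 and r_S = 1.251 (each k·C_A^n at C_A = 3.319).
Overall selectivity = C_R/C_S = r_Rτ/(r_Sτ) = r_R/r_S = 3.72.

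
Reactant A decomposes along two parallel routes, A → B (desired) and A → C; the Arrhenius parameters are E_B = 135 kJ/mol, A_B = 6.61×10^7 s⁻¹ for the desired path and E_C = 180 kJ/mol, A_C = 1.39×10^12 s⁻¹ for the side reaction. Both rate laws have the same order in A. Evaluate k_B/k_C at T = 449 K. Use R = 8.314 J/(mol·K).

8.17

k_B/k_C = (A_B/A_C)·exp[−(E_B−E_C)/(RT)] = (A_B/A_C)·exp[(E_C−E_B)/(RT)].
(E_C−E_B)/(RT) = (180−135)×10³/(8.314×449) = 45000/3733 = 12.05.
k_B/k_C = (6.61×10^7/1.39×10^12)·exp(12.05) = 4.755×10^-5 × 1.719×10^5 = 8.17.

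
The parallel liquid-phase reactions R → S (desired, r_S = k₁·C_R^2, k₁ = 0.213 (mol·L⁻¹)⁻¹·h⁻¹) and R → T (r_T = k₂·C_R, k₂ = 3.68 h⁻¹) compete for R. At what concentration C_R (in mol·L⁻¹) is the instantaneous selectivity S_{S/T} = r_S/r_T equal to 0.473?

S_{S/T} = (k₁/k₂)·C_R ⇒ C_R = S·k₂/k₁.
= 0.473×3.68/0.213 = 8.17 mol·L⁻¹.

8.17 mol·L⁻¹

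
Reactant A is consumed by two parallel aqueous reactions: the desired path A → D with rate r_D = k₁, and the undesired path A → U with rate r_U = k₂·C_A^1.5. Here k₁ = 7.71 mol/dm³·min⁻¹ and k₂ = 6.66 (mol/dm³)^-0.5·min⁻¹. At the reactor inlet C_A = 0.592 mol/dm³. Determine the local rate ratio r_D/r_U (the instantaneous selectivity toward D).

2.54

S_{D/U} = r_D/r_U = (k₁)/(k₂·C_A^1.5) = (k₁/k₂)·C_A^-1.5.
= (7.71) / (6.66×0.5920^1.5) = 7.710/3.034 = 2.54.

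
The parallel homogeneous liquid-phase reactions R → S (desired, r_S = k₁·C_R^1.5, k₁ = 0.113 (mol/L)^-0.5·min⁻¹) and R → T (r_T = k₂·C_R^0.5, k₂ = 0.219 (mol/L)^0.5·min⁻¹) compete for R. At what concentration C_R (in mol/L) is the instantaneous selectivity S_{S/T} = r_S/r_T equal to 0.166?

S_{S/T} = (k₁/k₂)·C_R ⇒ C_R = S·k₂/k₁.
= 0.166×0.219/0.113 = 0.322 mol/L.

0.322 mol/L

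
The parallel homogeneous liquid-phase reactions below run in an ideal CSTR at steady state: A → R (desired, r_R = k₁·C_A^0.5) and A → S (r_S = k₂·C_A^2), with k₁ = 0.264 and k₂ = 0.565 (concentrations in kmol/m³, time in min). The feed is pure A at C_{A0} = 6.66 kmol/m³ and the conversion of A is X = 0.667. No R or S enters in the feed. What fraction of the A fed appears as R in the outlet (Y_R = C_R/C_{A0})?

0.0827

Exit C_A = C_{A0}(1−X) = 6.66×0.333 = 2.218 kmol/m³.
A CSTR operates uniformly at the exit composition, giving r_R = 0.3932 and r_S = 2.779 (each k·C_A^n at C_A = 2.218).
Fraction of consumed A going to R: r_R/(r_R+r_S) = 0.1239.
C_R = 0.1239·C_{A0}·X = 0.1239×6.66×0.667 = 0.551 kmol/m³; Y_R = C_R/C_{A0} = 0.0827.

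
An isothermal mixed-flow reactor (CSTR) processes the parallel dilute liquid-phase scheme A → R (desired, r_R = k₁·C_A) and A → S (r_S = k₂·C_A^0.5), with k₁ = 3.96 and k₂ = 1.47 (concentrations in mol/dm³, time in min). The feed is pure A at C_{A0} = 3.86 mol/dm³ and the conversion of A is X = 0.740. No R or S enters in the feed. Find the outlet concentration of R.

Exit C_A = C_{A0}(1−X) = 3.86×0.260 = 1.004 mol/dm³.
A CSTR operates uniformly at the exit composition, giving r_R = 3.974 and r_S = 1.473 (each k·C_A^n at C_A = 1.004).
Fraction of consumed A going to R: r_R/(r_R+r_S) = 0.7296.
C_R = 0.7296·C_{A0}·X = 0.7296×3.86×0.740 = 2.08 mol/dm³.

2.08 mol/dm³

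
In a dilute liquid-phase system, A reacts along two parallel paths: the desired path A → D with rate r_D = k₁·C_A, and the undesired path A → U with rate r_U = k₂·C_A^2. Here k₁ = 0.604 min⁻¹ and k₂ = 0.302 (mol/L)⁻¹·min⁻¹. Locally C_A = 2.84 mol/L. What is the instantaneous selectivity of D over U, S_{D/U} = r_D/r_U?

S_{D/U} = r_D/r_U = (k₁·C_A)/(k₂·C_A^2) = (k₁/k₂)·C_A⁻¹.
= (0.604×2.840) / (0.302×2.840^2) = 1.715/2.436 = 0.704.

0.704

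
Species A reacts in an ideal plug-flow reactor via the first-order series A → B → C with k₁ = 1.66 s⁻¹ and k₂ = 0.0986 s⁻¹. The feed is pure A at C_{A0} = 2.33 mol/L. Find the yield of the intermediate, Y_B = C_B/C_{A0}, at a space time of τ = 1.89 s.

For first-order series with pure A initially, C_B(τ) = k₁C_{A0}/(k₂−k₁)·(e^(−k₁τ) − e^(−k₂τ)).
e^(−k₁τ) = e^(−1.66×1.89) = e^(−3.137) = 0.04340; e^(−k₂τ) = e^(−0.1864) = 0.8300.
C_B = 1.66×2.33/(0.0986−1.66) × (0.04340−0.8300) = (-2.477)×(-0.7866) = 1.948 mol/L.
Y_B = C_B/C_{A0} = 1.948/2.33 = 0.836.

0.836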